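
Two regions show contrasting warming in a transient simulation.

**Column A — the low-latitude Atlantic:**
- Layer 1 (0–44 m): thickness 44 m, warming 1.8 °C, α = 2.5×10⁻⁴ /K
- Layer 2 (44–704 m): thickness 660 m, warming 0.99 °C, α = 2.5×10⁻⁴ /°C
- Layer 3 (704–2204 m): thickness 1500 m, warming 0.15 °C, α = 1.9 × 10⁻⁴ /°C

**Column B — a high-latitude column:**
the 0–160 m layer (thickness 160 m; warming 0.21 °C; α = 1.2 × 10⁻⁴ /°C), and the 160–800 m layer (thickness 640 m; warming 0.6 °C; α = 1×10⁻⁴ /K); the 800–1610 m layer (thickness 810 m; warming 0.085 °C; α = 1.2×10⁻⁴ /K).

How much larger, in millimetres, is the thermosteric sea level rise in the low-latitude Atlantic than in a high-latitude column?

Δh_A − Δh_B ≈ 175 mm

A 1.8 × 44 × 2.5×10⁻⁴ = 0.01980 m
A 44–704 m: 660 × 2.5×10⁻⁴ × 0.99 = 0.16335 m
A Layer 3: 1500 × 1.9×10⁻⁴ × 0.15 = 0.04275 m
A total: 0.22590 m
B Layer 1: 0.21 × 1.2×10⁻⁴ × 160 = 0.004032 m
B Layer 2: 1×10⁻⁴ × 640 × 0.6 = 0.03840 m
B 800–1610 m: 1.2×10⁻⁴ × 810 × 0.085 = 0.008262 m
B total: 0.050694 m
Difference: 0.22590 − 0.050694 = 0.175206 m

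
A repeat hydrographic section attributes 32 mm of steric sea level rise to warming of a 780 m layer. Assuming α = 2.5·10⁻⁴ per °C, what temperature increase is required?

0.164 K

ΔT = Δh/(αH) = 0.032 / (2.5×10⁻⁴ × 780) ≈ 0.1641 K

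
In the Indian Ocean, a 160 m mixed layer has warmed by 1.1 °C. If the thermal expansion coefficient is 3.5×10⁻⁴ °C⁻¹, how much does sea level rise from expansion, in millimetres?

Δh = αΔT·H = 3.5×10⁻⁴ × 1.1 × 160 = 0.06160 m

61.6 mm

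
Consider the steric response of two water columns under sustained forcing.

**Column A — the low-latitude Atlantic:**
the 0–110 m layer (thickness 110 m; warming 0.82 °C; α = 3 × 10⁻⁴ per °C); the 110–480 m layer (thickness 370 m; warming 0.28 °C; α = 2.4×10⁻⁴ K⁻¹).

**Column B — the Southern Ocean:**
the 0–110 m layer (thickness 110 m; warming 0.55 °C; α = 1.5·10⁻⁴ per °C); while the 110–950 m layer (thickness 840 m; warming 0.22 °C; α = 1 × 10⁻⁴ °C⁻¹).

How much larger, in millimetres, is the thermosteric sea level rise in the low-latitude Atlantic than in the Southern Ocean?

A 0–110 m: 3×10⁻⁴ × 110 × 0.82 = 0.02706 m
A Layer 2: 2.4×10⁻⁴ × 370 × 0.28 = 0.024864 m
A total: 0.051924 m
B 1.5×10⁻⁴ × 0.55 × 110 = 0.009075 m
B 110–950 m: 0.22 × 1×10⁻⁴ × 840 = 0.01848 m
B total: 0.027555 m
Difference: 0.051924 − 0.027555 = 0.024369 m

24 mm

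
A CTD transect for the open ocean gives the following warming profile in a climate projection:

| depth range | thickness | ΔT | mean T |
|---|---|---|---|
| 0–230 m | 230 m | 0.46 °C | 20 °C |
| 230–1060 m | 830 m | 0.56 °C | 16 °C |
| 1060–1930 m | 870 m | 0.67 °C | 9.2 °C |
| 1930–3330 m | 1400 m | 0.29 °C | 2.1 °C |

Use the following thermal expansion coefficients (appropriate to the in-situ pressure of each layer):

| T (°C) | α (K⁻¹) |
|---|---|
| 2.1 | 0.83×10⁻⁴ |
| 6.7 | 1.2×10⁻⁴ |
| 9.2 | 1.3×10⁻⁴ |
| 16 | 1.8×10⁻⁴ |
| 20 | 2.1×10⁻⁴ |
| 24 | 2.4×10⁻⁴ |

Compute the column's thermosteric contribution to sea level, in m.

Δh ≈ 0.215 m

Layer 1 at 20 °C → α = 2.1×10⁻⁴ K⁻¹
Layer 2 at 16 °C → α = 1.8×10⁻⁴ K⁻¹
Layer 3 at 9.2 °C → α = 1.3×10⁻⁴ K⁻¹
Layer 4 at 2.1 °C → α = 0.83×10⁻⁴ K⁻¹
0–230 m: 0.46 × 230 × 2.1×10⁻⁴ = 0.022218 m
Layer 2: 830 × 1.8×10⁻⁴ × 0.56 = 0.083664 m
870 × 1.3×10⁻⁴ × 0.67 = 0.075777 m
0.29 × 0.83×10⁻⁴ × 1400 = 0.033698 m
Δh = 0.022218 + 0.083664 + 0.075777 + 0.033698 = 0.215357 m ≈ 0.215 m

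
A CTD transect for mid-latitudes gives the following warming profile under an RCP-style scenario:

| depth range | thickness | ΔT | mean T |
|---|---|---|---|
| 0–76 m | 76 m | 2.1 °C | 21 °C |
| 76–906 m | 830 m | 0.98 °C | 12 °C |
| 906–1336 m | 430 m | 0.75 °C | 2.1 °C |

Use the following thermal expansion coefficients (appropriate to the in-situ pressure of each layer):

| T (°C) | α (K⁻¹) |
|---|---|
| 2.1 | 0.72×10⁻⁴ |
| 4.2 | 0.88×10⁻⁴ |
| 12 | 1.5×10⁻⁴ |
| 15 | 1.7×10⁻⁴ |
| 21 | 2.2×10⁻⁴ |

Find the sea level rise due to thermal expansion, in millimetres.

Layer 1 at 21 °C → α = 2.2×10⁻⁴ K⁻¹
Layer 2 at 12 °C → α = 1.5×10⁻⁴ K⁻¹
Layer 3 at 2.1 °C → α = 0.72×10⁻⁴ K⁻¹
2.2×10⁻⁴ × 2.1 × 76 = 0.035112 m
Layer 2: 1.5×10⁻⁴ × 0.98 × 830 = 0.12201 m
906–1336 m: 430 × 0.72×10⁻⁴ × 0.75 = 0.02322 m
Δh = 0.035112 + 0.12201 + 0.02322 = 0.180342 m ≈ 180 mm

Δh = 180 mm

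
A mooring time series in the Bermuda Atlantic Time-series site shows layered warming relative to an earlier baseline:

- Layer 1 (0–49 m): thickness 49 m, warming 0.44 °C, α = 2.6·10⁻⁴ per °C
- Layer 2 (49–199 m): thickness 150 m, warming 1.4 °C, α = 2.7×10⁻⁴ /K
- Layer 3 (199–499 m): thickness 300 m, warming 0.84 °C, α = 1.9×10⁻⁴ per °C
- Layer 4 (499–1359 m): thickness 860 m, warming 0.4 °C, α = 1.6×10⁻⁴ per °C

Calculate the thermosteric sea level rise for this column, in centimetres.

16.5 cm

Layer 1: 0.44 × 49 × 2.6×10⁻⁴ = 0.0056056 m
49–199 m: 150 × 2.7×10⁻⁴ × 1.4 = 0.05670 m
Layer 3: 0.84 × 300 × 1.9×10⁻⁴ = 0.04788 m
499–1359 m: 1.6×10⁻⁴ × 0.4 × 860 = 0.05504 m
Δh = 0.0056056 + 0.05670 + 0.04788 + 0.05504 = 0.1652256 m ≈ 16.5 cm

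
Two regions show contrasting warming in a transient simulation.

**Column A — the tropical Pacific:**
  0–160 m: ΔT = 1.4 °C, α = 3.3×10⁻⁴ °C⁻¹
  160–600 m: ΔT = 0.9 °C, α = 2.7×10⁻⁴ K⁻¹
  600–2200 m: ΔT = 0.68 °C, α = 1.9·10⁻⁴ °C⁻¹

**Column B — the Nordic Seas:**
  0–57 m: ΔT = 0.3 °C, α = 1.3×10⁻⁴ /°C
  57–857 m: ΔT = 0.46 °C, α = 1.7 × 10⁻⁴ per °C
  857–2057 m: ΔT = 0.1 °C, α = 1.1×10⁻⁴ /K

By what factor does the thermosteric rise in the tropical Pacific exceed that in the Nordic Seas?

4.97

A Layer 1: 160 × 3.3×10⁻⁴ × 1.4 = 0.07392 m
A Layer 2: 2.7×10⁻⁴ × 0.9 × 440 = 0.10692 m
A 1.9×10⁻⁴ × 1600 × 0.68 = 0.20672 m
A total: 0.38756 m
B 57 × 0.3 × 1.3×10⁻⁴ = 0.002223 m
B Layer 2: 1.7×10⁻⁴ × 800 × 0.46 = 0.06256 m
B 0.1 × 1.1×10⁻⁴ × 1200 = 0.01320 m
B total: 0.077983 m
Ratio: 0.38756 / 0.077983 ≈ 4.970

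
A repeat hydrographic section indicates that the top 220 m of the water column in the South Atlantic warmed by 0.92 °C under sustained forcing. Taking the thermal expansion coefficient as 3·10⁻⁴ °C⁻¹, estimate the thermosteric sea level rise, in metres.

Δh = αΔT·H = 3×10⁻⁴ × 0.92 × 220 = 0.06072 m

Δh ≈ 0.0607 m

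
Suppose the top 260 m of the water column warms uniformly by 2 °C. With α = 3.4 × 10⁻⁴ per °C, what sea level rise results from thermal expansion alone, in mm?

177 mm

Δh = αΔT·H = 3.4×10⁻⁴ × 2 × 260 = 0.17680 m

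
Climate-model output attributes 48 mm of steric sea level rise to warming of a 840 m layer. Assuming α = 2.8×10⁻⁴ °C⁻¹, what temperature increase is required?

ΔT = Δh/(αH) = 0.048 / (2.8×10⁻⁴ × 840) ≈ 0.2041 °C

0.204 °C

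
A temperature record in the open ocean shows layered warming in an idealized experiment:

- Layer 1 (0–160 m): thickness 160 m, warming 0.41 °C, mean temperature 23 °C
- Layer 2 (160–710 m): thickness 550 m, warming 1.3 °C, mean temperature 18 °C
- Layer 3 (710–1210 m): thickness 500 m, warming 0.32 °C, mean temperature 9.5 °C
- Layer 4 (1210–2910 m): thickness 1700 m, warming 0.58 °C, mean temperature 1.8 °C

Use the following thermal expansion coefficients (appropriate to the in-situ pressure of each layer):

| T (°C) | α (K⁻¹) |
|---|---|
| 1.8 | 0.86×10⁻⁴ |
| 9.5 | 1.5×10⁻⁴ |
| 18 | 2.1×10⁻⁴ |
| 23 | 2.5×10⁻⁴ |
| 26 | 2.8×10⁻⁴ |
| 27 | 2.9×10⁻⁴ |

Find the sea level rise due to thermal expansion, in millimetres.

about 280 mm

Layer 1 at 23 °C → α = 2.5×10⁻⁴ K⁻¹
Layer 2 at 18 °C → α = 2.1×10⁻⁴ K⁻¹
Layer 3 at 9.5 °C → α = 1.5×10⁻⁴ K⁻¹
Layer 4 at 1.8 °C → α = 0.86×10⁻⁴ K⁻¹
0.41 × 2.5×10⁻⁴ × 160 = 0.01640 m
160–710 m: 550 × 1.3 × 2.1×10⁻⁴ = 0.15015 m
Layer 3: 500 × 0.32 × 1.5×10⁻⁴ = 0.02400 m
1210–2910 m: 0.58 × 0.86×10⁻⁴ × 1700 = 0.084796 m
Δh = 0.01640 + 0.15015 + 0.02400 + 0.084796 = 0.275346 m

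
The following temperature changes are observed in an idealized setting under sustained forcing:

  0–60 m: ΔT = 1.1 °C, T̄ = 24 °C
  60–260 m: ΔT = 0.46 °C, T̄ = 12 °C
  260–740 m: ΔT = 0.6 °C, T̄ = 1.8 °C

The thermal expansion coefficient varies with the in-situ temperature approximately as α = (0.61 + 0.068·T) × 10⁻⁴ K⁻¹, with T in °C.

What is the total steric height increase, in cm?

Δh ≈ 4.9 cm

Layer 1: α = (0.61 + 0.068×24)×10⁻⁴ = 2.242×10⁻⁴ K⁻¹
Layer 2: α = (0.61 + 0.068×12)×10⁻⁴ = 1.426×10⁻⁴ K⁻¹
Layer 3: α = (0.61 + 0.068×1.8)×10⁻⁴ = 0.7324×10⁻⁴ K⁻¹
1.1 × 60 × 2.242×10⁻⁴ = 0.0147972 m
Layer 2: 200 × 0.46 × 1.426×10⁻⁴ = 0.0131192 m
Layer 3: 0.6 × 480 × 0.7324×10⁻⁴ = 0.02109312 m
Δh = 0.0147972 + 0.0131192 + 0.02109312 = 0.04900952 m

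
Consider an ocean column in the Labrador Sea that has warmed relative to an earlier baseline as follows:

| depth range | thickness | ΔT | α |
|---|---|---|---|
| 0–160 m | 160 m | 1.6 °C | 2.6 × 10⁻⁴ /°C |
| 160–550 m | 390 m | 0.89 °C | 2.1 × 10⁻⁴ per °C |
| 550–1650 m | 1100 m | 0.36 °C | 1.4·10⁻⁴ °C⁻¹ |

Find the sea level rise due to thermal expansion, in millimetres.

Δh ≈ 195 mm

0–160 m: 1.6 × 2.6×10⁻⁴ × 160 = 0.06656 m
Layer 2: 0.89 × 390 × 2.1×10⁻⁴ = 0.072891 m
Layer 3: 0.36 × 1100 × 1.4×10⁻⁴ = 0.05544 m
Δh = 0.06656 + 0.072891 + 0.05544 = 0.194891 m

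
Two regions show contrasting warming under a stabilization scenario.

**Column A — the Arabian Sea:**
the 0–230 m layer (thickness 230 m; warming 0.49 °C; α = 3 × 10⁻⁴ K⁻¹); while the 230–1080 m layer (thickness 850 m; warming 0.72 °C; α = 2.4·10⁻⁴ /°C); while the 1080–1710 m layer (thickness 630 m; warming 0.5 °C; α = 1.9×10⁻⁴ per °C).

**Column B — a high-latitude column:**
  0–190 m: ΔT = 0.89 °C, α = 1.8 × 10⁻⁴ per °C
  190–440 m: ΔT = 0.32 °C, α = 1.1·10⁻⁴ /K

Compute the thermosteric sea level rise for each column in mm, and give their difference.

Δh_A ≈ 241 mm, Δh_B ≈ 39.2 mm; difference ≈ 201 mm

A 0–230 m: 3×10⁻⁴ × 0.49 × 230 = 0.03381 m
A 0.72 × 850 × 2.4×10⁻⁴ = 0.14688 m
A 1.9×10⁻⁴ × 630 × 0.5 = 0.05985 m
A total: 0.24054 m
B 0–190 m: 0.89 × 1.8×10⁻⁴ × 190 = 0.030438 m
B 250 × 1.1×10⁻⁴ × 0.32 = 0.00880 m
B total: 0.039238 m
Difference: 0.24054 − 0.039238 = 0.201302 m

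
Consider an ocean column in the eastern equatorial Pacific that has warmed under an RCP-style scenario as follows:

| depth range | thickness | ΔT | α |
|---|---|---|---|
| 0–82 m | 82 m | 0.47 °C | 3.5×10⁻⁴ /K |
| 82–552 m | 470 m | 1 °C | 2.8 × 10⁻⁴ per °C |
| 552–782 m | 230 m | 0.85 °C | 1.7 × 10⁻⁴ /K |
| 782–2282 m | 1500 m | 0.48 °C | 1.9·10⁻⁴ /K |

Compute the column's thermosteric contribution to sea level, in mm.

315 mm of thermosteric rise

Layer 1: 3.5×10⁻⁴ × 82 × 0.47 = 0.013489 m
Layer 2: 1 × 470 × 2.8×10⁻⁴ = 0.13160 m
552–782 m: 230 × 0.85 × 1.7×10⁻⁴ = 0.033235 m
782–2282 m: 1.9×10⁻⁴ × 1500 × 0.48 = 0.13680 m
Δh = 0.013489 + 0.13160 + 0.033235 + 0.13680 = 0.315124 m ≈ 315 mm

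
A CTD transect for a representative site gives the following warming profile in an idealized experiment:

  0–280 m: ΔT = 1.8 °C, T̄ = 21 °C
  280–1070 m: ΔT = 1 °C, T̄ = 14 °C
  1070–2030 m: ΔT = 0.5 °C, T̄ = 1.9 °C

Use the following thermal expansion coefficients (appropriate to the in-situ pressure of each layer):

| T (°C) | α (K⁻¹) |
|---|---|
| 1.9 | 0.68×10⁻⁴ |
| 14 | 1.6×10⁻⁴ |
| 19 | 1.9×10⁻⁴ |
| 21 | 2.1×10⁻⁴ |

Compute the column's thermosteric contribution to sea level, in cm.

Layer 1 at 21 °C → α = 2.1×10⁻⁴ K⁻¹
Layer 2 at 14 °C → α = 1.6×10⁻⁴ K⁻¹
Layer 3 at 1.9 °C → α = 0.68×10⁻⁴ K⁻¹
0–280 m: 2.1×10⁻⁴ × 280 × 1.8 = 0.10584 m
280–1070 m: 790 × 1 × 1.6×10⁻⁴ = 0.12640 m
1070–2030 m: 960 × 0.68×10⁻⁴ × 0.5 = 0.03264 m
Δh = 0.10584 + 0.12640 + 0.03264 = 0.26488 m

26.5 cm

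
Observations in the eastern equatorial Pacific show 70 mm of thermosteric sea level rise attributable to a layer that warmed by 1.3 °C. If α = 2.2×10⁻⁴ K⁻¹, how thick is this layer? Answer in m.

H = Δh/(αΔT) = 0.07 / (2.2×10⁻⁴ × 1.3) ≈ 244.8 m

about 245 m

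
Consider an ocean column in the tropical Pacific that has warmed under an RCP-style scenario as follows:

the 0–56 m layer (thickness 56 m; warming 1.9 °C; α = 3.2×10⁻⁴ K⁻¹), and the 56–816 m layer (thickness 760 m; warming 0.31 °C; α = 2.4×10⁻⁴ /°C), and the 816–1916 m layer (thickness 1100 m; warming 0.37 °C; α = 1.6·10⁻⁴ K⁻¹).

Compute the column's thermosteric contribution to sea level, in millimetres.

about 160 mm

Layer 1: 56 × 1.9 × 3.2×10⁻⁴ = 0.034048 m
2.4×10⁻⁴ × 0.31 × 760 = 0.056544 m
1.6×10⁻⁴ × 1100 × 0.37 = 0.06512 m
Δh = 0.034048 + 0.056544 + 0.06512 = 0.155712 m ≈ 160 mm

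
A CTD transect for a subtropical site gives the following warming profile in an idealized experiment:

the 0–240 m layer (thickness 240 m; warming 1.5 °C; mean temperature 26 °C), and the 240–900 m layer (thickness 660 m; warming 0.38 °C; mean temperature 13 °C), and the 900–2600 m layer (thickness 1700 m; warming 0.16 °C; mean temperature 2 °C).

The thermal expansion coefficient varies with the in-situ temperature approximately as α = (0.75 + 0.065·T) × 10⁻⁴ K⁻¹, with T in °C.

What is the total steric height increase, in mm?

Layer 1: α = (0.75 + 0.065×26)×10⁻⁴ = 2.44×10⁻⁴ K⁻¹
Layer 2: α = (0.75 + 0.065×13)×10⁻⁴ = 1.595×10⁻⁴ K⁻¹
Layer 3: α = (0.75 + 0.065×2)×10⁻⁴ = 0.88×10⁻⁴ K⁻¹
1.5 × 240 × 2.44×10⁻⁴ = 0.08784 m
Layer 2: 0.38 × 1.595×10⁻⁴ × 660 = 0.0400026 m
900–2600 m: 0.88×10⁻⁴ × 0.16 × 1700 = 0.023936 m
Δh = 0.08784 + 0.0400026 + 0.023936 = 0.1517786 m ≈ 152 mm

Δh = 152 mm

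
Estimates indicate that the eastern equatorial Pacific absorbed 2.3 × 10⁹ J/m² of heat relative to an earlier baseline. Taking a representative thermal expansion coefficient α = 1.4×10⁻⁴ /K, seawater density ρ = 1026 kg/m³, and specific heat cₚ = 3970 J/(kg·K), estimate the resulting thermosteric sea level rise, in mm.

Δh = αQ/(ρcₚ) = 1.4×10⁻⁴ × 2.3×10⁹ / (1026 × 3970) ≈ 0.079053 m

Δh ≈ 79.1 mm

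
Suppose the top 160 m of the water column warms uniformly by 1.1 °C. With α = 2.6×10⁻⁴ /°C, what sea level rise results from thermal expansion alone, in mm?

Δh = αΔT·H = 2.6×10⁻⁴ × 1.1 × 160 = 0.04576 m

Δh = 45.8 mm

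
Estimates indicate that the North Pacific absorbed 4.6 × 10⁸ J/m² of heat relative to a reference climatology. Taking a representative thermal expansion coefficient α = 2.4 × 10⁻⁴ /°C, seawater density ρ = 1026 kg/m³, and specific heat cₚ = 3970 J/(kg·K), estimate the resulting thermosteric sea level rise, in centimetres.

2.7 cm of thermosteric rise

Δh = αQ/(ρcₚ) = 2.4×10⁻⁴ × 4.6×10⁸ / (1026 × 3970) ≈ 0.027104 m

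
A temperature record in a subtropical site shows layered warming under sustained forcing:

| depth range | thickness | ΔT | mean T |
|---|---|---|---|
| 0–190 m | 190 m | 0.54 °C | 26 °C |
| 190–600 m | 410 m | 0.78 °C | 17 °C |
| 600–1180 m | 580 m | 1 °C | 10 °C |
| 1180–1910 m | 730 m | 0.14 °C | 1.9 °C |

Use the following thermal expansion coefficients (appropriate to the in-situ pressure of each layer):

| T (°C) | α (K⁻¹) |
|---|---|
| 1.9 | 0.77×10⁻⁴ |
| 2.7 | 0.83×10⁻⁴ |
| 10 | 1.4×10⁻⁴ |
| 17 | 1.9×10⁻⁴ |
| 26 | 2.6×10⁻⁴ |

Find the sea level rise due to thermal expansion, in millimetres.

Layer 1 at 26 °C → α = 2.6×10⁻⁴ K⁻¹
Layer 2 at 17 °C → α = 1.9×10⁻⁴ K⁻¹
Layer 3 at 10 °C → α = 1.4×10⁻⁴ K⁻¹
Layer 4 at 1.9 °C → α = 0.77×10⁻⁴ K⁻¹
190 × 2.6×10⁻⁴ × 0.54 = 0.026676 m
190–600 m: 0.78 × 1.9×10⁻⁴ × 410 = 0.060762 m
1 × 1.4×10⁻⁴ × 580 = 0.08120 m
0.14 × 0.77×10⁻⁴ × 730 = 0.0078694 m
Δh = 0.026676 + 0.060762 + 0.08120 + 0.0078694 = 0.1765074 m ≈ 177 mm

177 mm of thermosteric rise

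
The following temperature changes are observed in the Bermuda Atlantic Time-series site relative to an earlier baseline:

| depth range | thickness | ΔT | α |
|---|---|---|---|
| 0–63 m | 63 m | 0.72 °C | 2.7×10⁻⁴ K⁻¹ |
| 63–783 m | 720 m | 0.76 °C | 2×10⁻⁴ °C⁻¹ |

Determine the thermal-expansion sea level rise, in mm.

122 mm of thermosteric rise

0–63 m: 2.7×10⁻⁴ × 63 × 0.72 = 0.0122472 m
0.76 × 720 × 2×10⁻⁴ = 0.10944 m
Δh = 0.0122472 + 0.10944 = 0.1216872 m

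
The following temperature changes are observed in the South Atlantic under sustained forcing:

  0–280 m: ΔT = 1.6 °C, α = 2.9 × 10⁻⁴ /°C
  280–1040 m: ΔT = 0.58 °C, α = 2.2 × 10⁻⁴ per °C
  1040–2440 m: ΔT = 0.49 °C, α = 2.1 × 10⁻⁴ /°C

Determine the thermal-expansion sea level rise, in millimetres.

2.9×10⁻⁴ × 280 × 1.6 = 0.12992 m
Layer 2: 760 × 0.58 × 2.2×10⁻⁴ = 0.096976 m
2.1×10⁻⁴ × 0.49 × 1400 = 0.14406 m
Δh = 0.12992 + 0.096976 + 0.14406 = 0.370956 m

371 mm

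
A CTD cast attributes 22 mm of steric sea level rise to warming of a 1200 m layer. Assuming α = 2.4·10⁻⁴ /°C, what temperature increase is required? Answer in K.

ΔT ≈ 0.0764 K

ΔT = Δh/(αH) = 0.022 / (2.4×10⁻⁴ × 1200) ≈ 0.07639 K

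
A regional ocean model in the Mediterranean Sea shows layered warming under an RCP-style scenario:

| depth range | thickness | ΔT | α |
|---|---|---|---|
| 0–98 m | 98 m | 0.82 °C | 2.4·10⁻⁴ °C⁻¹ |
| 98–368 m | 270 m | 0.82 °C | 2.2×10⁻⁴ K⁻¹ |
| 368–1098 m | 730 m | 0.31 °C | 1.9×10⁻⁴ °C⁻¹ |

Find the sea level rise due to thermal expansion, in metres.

0.11 m of thermosteric rise

0–98 m: 0.82 × 2.4×10⁻⁴ × 98 = 0.0192864 m
2.2×10⁻⁴ × 270 × 0.82 = 0.048708 m
368–1098 m: 730 × 1.9×10⁻⁴ × 0.31 = 0.042997 m
Δh = 0.0192864 + 0.048708 + 0.042997 = 0.1109914 m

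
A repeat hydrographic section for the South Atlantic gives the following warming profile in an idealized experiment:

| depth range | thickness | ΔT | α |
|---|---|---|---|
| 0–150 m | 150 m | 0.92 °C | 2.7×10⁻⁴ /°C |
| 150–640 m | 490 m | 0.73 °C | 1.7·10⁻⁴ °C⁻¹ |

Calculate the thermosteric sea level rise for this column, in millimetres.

98 mm of thermosteric rise

0.92 × 150 × 2.7×10⁻⁴ = 0.03726 m
150–640 m: 490 × 0.73 × 1.7×10⁻⁴ = 0.060809 m
Δh = 0.03726 + 0.060809 = 0.098069 m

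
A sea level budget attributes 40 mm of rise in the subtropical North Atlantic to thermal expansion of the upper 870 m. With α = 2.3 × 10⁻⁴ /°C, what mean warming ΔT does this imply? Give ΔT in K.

ΔT ≈ 0.200 K

ΔT = Δh/(αH) = 0.04 / (2.3×10⁻⁴ × 870) ≈ 0.1999 K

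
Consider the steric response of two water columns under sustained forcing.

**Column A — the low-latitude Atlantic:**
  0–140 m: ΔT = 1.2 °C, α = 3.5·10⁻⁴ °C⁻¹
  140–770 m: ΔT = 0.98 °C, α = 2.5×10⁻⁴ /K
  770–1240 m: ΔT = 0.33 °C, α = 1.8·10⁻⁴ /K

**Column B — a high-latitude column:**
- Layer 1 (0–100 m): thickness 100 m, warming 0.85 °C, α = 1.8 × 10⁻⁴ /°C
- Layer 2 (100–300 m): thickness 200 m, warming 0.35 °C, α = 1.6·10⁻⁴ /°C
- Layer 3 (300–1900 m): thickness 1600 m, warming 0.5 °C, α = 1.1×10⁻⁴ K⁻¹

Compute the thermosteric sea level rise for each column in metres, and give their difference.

A 140 × 1.2 × 3.5×10⁻⁴ = 0.05880 m
A 630 × 0.98 × 2.5×10⁻⁴ = 0.15435 m
A 770–1240 m: 0.33 × 1.8×10⁻⁴ × 470 = 0.027918 m
A total: 0.241068 m
B 100 × 1.8×10⁻⁴ × 0.85 = 0.01530 m
B 100–300 m: 1.6×10⁻⁴ × 0.35 × 200 = 0.01120 m
B Layer 3: 0.5 × 1600 × 1.1×10⁻⁴ = 0.08800 m
B total: 0.11450 m
Difference: 0.241068 − 0.11450 = 0.126568 m

A: 0.241 m; B: 0.115 m; difference 0.127 m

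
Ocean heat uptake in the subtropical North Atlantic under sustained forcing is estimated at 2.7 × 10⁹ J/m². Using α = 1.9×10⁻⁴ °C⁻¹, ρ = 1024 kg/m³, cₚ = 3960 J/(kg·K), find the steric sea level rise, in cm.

12.7 cm

Δh = αQ/(ρcₚ) = 1.9×10⁻⁴ × 2.7×10⁹ / (1024 × 3960) ≈ 0.12651 m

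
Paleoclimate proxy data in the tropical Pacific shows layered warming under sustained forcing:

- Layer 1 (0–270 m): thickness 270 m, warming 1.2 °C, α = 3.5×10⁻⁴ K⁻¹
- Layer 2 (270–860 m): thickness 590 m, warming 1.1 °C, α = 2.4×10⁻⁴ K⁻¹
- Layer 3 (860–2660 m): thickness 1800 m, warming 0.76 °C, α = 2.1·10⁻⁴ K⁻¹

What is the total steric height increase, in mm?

0–270 m: 1.2 × 3.5×10⁻⁴ × 270 = 0.11340 m
270–860 m: 1.1 × 2.4×10⁻⁴ × 590 = 0.15576 m
Layer 3: 2.1×10⁻⁴ × 0.76 × 1800 = 0.28728 m
Δh = 0.11340 + 0.15576 + 0.28728 = 0.55644 m ≈ 560 mm

about 560 mm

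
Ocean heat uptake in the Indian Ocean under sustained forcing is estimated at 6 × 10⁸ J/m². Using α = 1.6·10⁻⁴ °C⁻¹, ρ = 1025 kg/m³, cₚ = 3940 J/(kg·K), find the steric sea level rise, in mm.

24 mm

Δh = αQ/(ρcₚ) = 1.6×10⁻⁴ × 6×10⁸ / (1025 × 3940) ≈ 0.023771 m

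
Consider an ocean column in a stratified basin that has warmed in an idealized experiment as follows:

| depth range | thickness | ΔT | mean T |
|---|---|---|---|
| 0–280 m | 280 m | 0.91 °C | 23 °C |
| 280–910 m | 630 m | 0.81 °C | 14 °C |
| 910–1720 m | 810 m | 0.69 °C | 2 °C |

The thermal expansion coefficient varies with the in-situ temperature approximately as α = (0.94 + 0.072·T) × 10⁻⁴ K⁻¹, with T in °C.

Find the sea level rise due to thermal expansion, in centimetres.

23 cm

Layer 1: α = (0.94 + 0.072×23)×10⁻⁴ = 2.596×10⁻⁴ K⁻¹
Layer 2: α = (0.94 + 0.072×14)×10⁻⁴ = 1.948×10⁻⁴ K⁻¹
Layer 3: α = (0.94 + 0.072×2)×10⁻⁴ = 1.084×10⁻⁴ K⁻¹
Layer 1: 280 × 2.596×10⁻⁴ × 0.91 = 0.06614608 m
0.81 × 1.948×10⁻⁴ × 630 = 0.09940644 m
1.084×10⁻⁴ × 0.69 × 810 = 0.06058476 m
Δh = 0.06614608 + 0.09940644 + 0.06058476 = 0.22613728 m ≈ 23 cm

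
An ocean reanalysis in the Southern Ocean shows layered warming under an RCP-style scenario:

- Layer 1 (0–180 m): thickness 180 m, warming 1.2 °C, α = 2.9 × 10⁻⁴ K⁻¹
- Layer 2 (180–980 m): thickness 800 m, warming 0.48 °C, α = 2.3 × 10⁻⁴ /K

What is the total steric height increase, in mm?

Layer 1: 180 × 1.2 × 2.9×10⁻⁴ = 0.06264 m
180–980 m: 2.3×10⁻⁴ × 800 × 0.48 = 0.08832 m
Δh = 0.06264 + 0.08832 = 0.15096 m

Δh = 151 mm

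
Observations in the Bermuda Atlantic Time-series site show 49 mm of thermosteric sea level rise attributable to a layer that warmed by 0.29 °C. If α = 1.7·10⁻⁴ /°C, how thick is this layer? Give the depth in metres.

about 990 m

H = Δh/(αΔT) = 0.049 / (1.7×10⁻⁴ × 0.29) ≈ 993.9 m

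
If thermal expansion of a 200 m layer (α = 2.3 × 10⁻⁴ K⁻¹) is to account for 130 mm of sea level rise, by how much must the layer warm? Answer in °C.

about 2.83 °C

ΔT = Δh/(αH) = 0.13 / (2.3×10⁻⁴ × 200) ≈ 2.826 °C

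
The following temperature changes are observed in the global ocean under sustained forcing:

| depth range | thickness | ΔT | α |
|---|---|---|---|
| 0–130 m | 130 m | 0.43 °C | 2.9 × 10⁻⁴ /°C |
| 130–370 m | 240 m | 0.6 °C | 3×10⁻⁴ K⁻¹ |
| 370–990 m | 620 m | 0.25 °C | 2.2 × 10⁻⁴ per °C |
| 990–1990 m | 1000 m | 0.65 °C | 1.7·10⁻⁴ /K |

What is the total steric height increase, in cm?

about 20.4 cm

0.43 × 130 × 2.9×10⁻⁴ = 0.016211 m
130–370 m: 0.6 × 240 × 3×10⁻⁴ = 0.04320 m
Layer 3: 2.2×10⁻⁴ × 620 × 0.25 = 0.03410 m
Layer 4: 1000 × 0.65 × 1.7×10⁻⁴ = 0.11050 m
Δh = 0.016211 + 0.04320 + 0.03410 + 0.11050 = 0.204011 m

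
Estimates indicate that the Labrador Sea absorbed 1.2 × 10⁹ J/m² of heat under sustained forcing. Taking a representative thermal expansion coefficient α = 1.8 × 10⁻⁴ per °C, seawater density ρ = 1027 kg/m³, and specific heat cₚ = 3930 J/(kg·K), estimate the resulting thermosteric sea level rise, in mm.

about 54 mm

Δh = αQ/(ρcₚ) = 1.8×10⁻⁴ × 1.2×10⁹ / (1027 × 3930) ≈ 0.053517 m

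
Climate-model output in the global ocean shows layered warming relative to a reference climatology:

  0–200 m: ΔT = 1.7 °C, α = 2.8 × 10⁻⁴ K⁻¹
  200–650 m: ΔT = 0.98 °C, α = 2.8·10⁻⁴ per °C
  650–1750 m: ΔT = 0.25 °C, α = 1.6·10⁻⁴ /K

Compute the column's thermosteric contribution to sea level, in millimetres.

about 260 mm

Layer 1: 2.8×10⁻⁴ × 1.7 × 200 = 0.09520 m
Layer 2: 0.98 × 2.8×10⁻⁴ × 450 = 0.12348 m
0.25 × 1.6×10⁻⁴ × 1100 = 0.04400 m
Δh = 0.09520 + 0.12348 + 0.04400 = 0.26268 m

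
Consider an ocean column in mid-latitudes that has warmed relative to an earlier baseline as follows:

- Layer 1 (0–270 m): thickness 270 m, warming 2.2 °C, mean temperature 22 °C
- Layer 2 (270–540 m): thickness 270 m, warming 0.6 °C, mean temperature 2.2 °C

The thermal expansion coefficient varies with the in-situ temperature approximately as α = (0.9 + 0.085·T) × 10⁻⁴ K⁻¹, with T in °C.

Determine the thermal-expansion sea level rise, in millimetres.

about 182 mm

Layer 1: α = (0.9 + 0.085×22)×10⁻⁴ = 2.77×10⁻⁴ K⁻¹
Layer 2: α = (0.9 + 0.085×2.2)×10⁻⁴ = 1.087×10⁻⁴ K⁻¹
2.77×10⁻⁴ × 2.2 × 270 = 0.164538 m
Layer 2: 270 × 0.6 × 1.087×10⁻⁴ = 0.0176094 m
Δh = 0.164538 + 0.0176094 = 0.1821474 m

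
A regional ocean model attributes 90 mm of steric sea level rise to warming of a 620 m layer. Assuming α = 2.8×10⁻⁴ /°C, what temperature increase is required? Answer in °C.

ΔT = Δh/(αH) = 0.09 / (2.8×10⁻⁴ × 620) ≈ 0.5184 °C

ΔT ≈ 0.518 °C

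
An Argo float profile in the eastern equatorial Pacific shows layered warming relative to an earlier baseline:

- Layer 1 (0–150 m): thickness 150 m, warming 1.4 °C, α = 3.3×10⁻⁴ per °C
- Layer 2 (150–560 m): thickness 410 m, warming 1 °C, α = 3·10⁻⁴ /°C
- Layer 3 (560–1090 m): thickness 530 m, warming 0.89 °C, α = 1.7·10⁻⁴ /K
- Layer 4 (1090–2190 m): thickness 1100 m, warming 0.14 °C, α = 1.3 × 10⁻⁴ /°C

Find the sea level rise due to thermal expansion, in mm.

0–150 m: 3.3×10⁻⁴ × 150 × 1.4 = 0.06930 m
150–560 m: 1 × 410 × 3×10⁻⁴ = 0.12300 m
Layer 3: 1.7×10⁻⁴ × 530 × 0.89 = 0.080189 m
1090–2190 m: 1100 × 0.14 × 1.3×10⁻⁴ = 0.02002 m
Δh = 0.06930 + 0.12300 + 0.080189 + 0.02002 = 0.292509 m

Δh ≈ 293 mm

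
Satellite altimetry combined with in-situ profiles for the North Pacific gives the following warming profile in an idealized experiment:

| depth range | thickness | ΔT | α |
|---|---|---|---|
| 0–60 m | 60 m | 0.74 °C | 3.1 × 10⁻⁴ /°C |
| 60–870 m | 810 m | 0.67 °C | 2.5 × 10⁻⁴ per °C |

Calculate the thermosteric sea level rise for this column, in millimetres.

Δh = 149 mm

Layer 1: 0.74 × 60 × 3.1×10⁻⁴ = 0.013764 m
Layer 2: 810 × 2.5×10⁻⁴ × 0.67 = 0.135675 m
Δh = 0.013764 + 0.135675 = 0.149439 m ≈ 149 mm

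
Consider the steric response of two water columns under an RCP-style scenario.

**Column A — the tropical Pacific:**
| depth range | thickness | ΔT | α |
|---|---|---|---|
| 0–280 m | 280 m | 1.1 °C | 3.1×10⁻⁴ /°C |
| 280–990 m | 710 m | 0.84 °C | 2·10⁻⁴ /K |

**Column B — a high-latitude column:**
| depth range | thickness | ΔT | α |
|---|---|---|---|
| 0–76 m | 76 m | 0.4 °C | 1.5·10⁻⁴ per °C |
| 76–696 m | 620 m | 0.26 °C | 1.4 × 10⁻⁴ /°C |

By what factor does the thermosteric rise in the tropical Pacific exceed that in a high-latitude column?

A 3.1×10⁻⁴ × 280 × 1.1 = 0.09548 m
A 280–990 m: 2×10⁻⁴ × 710 × 0.84 = 0.11928 m
A total: 0.21476 m
B Layer 1: 0.4 × 76 × 1.5×10⁻⁴ = 0.00456 m
B 1.4×10⁻⁴ × 620 × 0.26 = 0.022568 m
B total: 0.027128 m
Ratio: 0.21476 / 0.027128 ≈ 7.917

7.9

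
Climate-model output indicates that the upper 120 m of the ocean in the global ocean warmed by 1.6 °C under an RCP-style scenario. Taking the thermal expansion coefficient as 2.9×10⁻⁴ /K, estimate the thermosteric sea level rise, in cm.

Δh = αΔT·H = 2.9×10⁻⁴ × 1.6 × 120 = 0.05568 m

5.6 cm of thermosteric rise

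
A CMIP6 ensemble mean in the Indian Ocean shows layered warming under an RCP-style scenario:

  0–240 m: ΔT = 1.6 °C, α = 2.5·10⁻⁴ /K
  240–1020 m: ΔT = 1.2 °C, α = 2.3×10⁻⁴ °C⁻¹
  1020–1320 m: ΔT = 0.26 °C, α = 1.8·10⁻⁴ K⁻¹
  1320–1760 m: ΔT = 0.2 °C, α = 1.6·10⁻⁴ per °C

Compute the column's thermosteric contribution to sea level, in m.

0.34 m

Layer 1: 240 × 2.5×10⁻⁴ × 1.6 = 0.09600 m
240–1020 m: 2.3×10⁻⁴ × 1.2 × 780 = 0.21528 m
1020–1320 m: 0.26 × 300 × 1.8×10⁻⁴ = 0.01404 m
440 × 1.6×10⁻⁴ × 0.2 = 0.01408 m
Δh = 0.09600 + 0.21528 + 0.01404 + 0.01408 = 0.33940 m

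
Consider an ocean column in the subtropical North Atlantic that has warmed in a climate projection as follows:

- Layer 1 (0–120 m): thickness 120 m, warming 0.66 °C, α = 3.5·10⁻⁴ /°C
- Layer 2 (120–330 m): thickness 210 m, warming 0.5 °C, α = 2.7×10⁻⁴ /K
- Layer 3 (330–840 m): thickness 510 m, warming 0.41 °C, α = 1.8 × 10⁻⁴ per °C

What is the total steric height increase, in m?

Δh ≈ 0.0937 m

0.66 × 120 × 3.5×10⁻⁴ = 0.02772 m
210 × 2.7×10⁻⁴ × 0.5 = 0.02835 m
330–840 m: 1.8×10⁻⁴ × 0.41 × 510 = 0.037638 m
Δh = 0.02772 + 0.02835 + 0.037638 = 0.093708 m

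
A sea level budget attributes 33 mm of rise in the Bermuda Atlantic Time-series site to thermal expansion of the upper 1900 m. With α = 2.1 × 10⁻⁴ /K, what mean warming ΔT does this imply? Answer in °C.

about 0.0827 °C

ΔT = Δh/(αH) = 0.033 / (2.1×10⁻⁴ × 1900) ≈ 0.08271 °C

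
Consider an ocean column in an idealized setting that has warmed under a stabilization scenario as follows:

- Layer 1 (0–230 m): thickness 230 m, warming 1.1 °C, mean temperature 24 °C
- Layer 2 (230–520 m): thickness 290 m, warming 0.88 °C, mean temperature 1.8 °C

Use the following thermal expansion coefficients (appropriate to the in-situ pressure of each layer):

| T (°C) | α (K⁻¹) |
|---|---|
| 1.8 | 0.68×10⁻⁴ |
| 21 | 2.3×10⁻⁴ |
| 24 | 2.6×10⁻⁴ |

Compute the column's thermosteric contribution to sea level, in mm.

Layer 1 at 24 °C → α = 2.6×10⁻⁴ K⁻¹
Layer 2 at 1.8 °C → α = 0.68×10⁻⁴ K⁻¹
Layer 1: 230 × 1.1 × 2.6×10⁻⁴ = 0.06578 m
0.88 × 290 × 0.68×10⁻⁴ = 0.0173536 m
Δh = 0.06578 + 0.0173536 = 0.0831336 m

about 83.1 mm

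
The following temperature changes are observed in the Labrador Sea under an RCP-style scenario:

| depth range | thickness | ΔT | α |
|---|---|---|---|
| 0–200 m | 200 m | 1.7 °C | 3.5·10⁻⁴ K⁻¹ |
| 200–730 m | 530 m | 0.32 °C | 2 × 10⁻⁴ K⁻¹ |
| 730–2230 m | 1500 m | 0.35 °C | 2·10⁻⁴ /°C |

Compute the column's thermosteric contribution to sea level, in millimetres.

200 × 3.5×10⁻⁴ × 1.7 = 0.11900 m
200–730 m: 530 × 0.32 × 2×10⁻⁴ = 0.03392 m
Layer 3: 2×10⁻⁴ × 1500 × 0.35 = 0.10500 m
Δh = 0.11900 + 0.03392 + 0.10500 = 0.25792 m

258 mm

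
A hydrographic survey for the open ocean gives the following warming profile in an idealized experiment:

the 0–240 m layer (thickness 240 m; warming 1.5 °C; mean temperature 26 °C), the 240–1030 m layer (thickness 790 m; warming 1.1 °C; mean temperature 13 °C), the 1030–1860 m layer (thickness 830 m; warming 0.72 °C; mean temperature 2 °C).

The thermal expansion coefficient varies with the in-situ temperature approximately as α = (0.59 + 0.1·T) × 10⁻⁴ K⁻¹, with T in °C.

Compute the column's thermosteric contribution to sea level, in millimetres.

326 mm of thermosteric rise

Layer 1: α = (0.59 + 0.1×26)×10⁻⁴ = 3.19×10⁻⁴ K⁻¹
Layer 2: α = (0.59 + 0.1×13)×10⁻⁴ = 1.89×10⁻⁴ K⁻¹
Layer 3: α = (0.59 + 0.1×2)×10⁻⁴ = 0.79×10⁻⁴ K⁻¹
Layer 1: 3.19×10⁻⁴ × 1.5 × 240 = 0.11484 m
1.1 × 790 × 1.89×10⁻⁴ = 0.164241 m
1030–1860 m: 0.79×10⁻⁴ × 0.72 × 830 = 0.0472104 m
Δh = 0.11484 + 0.164241 + 0.0472104 = 0.3262914 m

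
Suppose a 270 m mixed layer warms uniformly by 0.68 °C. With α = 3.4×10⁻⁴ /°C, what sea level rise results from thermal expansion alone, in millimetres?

Δh = 62.4 mm

Δh = αΔT·H = 3.4×10⁻⁴ × 0.68 × 270 = 0.062424 m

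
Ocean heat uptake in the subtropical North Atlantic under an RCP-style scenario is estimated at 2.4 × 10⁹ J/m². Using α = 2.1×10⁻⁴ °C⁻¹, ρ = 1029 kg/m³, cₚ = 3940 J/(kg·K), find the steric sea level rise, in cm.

Δh = αQ/(ρcₚ) = 2.1×10⁻⁴ × 2.4×10⁹ / (1029 × 3940) ≈ 0.12431 m

about 12.4 cm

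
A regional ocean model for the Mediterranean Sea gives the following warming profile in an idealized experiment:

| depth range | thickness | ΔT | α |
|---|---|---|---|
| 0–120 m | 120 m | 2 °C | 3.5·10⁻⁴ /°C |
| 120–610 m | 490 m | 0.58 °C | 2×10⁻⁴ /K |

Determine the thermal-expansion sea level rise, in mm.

2 × 120 × 3.5×10⁻⁴ = 0.08400 m
2×10⁻⁴ × 490 × 0.58 = 0.05684 m
Δh = 0.08400 + 0.05684 = 0.14084 m

Δh ≈ 141 mm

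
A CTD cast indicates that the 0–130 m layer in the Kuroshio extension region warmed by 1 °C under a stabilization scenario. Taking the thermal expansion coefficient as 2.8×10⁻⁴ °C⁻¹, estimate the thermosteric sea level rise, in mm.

Δh = αΔT·H = 2.8×10⁻⁴ × 1 × 130 = 0.03640 m

Δh = 36.4 mm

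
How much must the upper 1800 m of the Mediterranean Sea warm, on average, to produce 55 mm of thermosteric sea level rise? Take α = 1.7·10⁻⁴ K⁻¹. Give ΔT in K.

about 0.180 K

ΔT = Δh/(αH) = 0.055 / (1.7×10⁻⁴ × 1800) ≈ 0.1797 K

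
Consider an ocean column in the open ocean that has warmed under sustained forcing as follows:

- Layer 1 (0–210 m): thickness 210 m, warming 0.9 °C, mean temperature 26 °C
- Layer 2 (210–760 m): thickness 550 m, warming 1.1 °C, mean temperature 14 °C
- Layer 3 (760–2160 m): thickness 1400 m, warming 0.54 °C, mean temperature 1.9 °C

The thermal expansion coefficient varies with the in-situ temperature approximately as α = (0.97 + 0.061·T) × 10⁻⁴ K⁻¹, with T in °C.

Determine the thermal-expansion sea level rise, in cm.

Δh = 24.1 cm

Layer 1: α = (0.97 + 0.061×26)×10⁻⁴ = 2.556×10⁻⁴ K⁻¹
Layer 2: α = (0.97 + 0.061×14)×10⁻⁴ = 1.824×10⁻⁴ K⁻¹
Layer 3: α = (0.97 + 0.061×1.9)×10⁻⁴ = 1.0859×10⁻⁴ K⁻¹
Layer 1: 0.9 × 2.556×10⁻⁴ × 210 = 0.0483084 m
210–760 m: 1.824×10⁻⁴ × 1.1 × 550 = 0.110352 m
1400 × 1.0859×10⁻⁴ × 0.54 = 0.08209404 m
Δh = 0.0483084 + 0.110352 + 0.08209404 = 0.24075444 m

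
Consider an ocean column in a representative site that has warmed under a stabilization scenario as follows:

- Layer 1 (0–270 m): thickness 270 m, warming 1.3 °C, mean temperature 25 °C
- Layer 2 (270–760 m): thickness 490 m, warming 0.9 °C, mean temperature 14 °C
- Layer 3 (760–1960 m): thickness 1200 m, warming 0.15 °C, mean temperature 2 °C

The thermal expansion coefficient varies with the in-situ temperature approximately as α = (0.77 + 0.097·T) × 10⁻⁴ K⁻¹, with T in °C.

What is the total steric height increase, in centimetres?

Layer 1: α = (0.77 + 0.097×25)×10⁻⁴ = 3.195×10⁻⁴ K⁻¹
Layer 2: α = (0.77 + 0.097×14)×10⁻⁴ = 2.128×10⁻⁴ K⁻¹
Layer 3: α = (0.77 + 0.097×2)×10⁻⁴ = 0.964×10⁻⁴ K⁻¹
3.195×10⁻⁴ × 1.3 × 270 = 0.1121445 m
Layer 2: 2.128×10⁻⁴ × 490 × 0.9 = 0.0938448 m
Layer 3: 0.964×10⁻⁴ × 1200 × 0.15 = 0.017352 m
Δh = 0.1121445 + 0.0938448 + 0.017352 = 0.2233413 m ≈ 22.3 cm

Δh = 22.3 cm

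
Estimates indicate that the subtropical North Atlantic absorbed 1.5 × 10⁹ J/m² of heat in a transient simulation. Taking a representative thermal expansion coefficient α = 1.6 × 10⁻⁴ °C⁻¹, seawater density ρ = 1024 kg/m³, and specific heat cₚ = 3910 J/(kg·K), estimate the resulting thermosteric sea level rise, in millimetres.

60 mm

Δh = αQ/(ρcₚ) = 1.6×10⁻⁴ × 1.5×10⁹ / (1024 × 3910) ≈ 0.059942 m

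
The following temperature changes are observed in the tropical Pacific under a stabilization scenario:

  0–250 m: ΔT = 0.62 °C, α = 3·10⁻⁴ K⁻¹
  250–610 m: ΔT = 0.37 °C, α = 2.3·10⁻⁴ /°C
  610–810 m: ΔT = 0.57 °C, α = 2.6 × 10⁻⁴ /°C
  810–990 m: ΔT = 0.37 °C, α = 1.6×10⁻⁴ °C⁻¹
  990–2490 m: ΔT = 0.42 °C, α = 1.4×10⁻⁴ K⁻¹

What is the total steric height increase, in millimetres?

about 206 mm

0–250 m: 0.62 × 3×10⁻⁴ × 250 = 0.04650 m
Layer 2: 360 × 2.3×10⁻⁴ × 0.37 = 0.030636 m
2.6×10⁻⁴ × 0.57 × 200 = 0.02964 m
180 × 0.37 × 1.6×10⁻⁴ = 0.010656 m
Layer 5: 1.4×10⁻⁴ × 0.42 × 1500 = 0.08820 m
Δh = 0.04650 + 0.030636 + 0.02964 + 0.010656 + 0.08820 = 0.205632 m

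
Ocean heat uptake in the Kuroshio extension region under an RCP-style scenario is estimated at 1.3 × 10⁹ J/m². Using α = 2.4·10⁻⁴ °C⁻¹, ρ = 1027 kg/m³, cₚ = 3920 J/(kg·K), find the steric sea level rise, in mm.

Δh = αQ/(ρcₚ) = 2.4×10⁻⁴ × 1.3×10⁹ / (1027 × 3920) ≈ 0.077499 m

Δh = 77.5 mm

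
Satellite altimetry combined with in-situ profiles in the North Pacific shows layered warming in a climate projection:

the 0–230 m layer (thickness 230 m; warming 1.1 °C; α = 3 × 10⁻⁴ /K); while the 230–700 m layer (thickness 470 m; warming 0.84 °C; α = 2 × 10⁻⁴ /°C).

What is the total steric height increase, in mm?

1.1 × 3×10⁻⁴ × 230 = 0.07590 m
230–700 m: 470 × 2×10⁻⁴ × 0.84 = 0.07896 m
Δh = 0.07590 + 0.07896 = 0.15486 m ≈ 155 mm

Δh ≈ 155 mm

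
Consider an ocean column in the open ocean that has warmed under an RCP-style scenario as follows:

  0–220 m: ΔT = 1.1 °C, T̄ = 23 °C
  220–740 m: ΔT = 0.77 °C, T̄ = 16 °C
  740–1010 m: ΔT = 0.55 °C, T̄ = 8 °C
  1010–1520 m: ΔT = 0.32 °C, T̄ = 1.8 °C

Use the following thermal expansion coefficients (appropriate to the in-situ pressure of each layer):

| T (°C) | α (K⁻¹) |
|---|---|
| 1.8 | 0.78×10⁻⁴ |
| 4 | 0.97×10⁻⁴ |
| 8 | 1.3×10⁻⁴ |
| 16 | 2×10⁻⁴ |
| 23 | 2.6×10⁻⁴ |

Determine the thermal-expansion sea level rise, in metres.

0.175 m

Layer 1 at 23 °C → α = 2.6×10⁻⁴ K⁻¹
Layer 2 at 16 °C → α = 2×10⁻⁴ K⁻¹
Layer 3 at 8 °C → α = 1.3×10⁻⁴ K⁻¹
Layer 4 at 1.8 °C → α = 0.78×10⁻⁴ K⁻¹
0–220 m: 220 × 2.6×10⁻⁴ × 1.1 = 0.06292 m
Layer 2: 520 × 2×10⁻⁴ × 0.77 = 0.08008 m
Layer 3: 270 × 0.55 × 1.3×10⁻⁴ = 0.019305 m
0.78×10⁻⁴ × 510 × 0.32 = 0.0127296 m
Δh = 0.06292 + 0.08008 + 0.019305 + 0.0127296 = 0.1750346 m ≈ 0.175 m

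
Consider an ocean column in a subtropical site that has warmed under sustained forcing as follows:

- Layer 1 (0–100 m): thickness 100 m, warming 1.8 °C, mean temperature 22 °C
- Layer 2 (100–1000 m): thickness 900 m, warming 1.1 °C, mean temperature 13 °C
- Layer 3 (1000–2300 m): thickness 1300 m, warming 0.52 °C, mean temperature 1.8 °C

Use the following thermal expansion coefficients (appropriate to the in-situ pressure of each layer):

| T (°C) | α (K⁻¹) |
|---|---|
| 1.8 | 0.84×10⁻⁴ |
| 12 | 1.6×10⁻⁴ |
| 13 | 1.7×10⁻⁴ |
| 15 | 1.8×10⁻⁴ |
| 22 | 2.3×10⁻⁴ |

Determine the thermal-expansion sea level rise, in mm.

Layer 1 at 22 °C → α = 2.3×10⁻⁴ K⁻¹
Layer 2 at 13 °C → α = 1.7×10⁻⁴ K⁻¹
Layer 3 at 1.8 °C → α = 0.84×10⁻⁴ K⁻¹
0–100 m: 2.3×10⁻⁴ × 1.8 × 100 = 0.04140 m
1.1 × 1.7×10⁻⁴ × 900 = 0.16830 m
0.52 × 0.84×10⁻⁴ × 1300 = 0.056784 m
Δh = 0.04140 + 0.16830 + 0.056784 = 0.266484 m

Δh ≈ 266 mm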